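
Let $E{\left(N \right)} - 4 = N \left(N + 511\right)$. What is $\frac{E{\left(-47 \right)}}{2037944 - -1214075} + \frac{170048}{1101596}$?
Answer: $\frac{132245031932}{895602780581} \approx 0.14766$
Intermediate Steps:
$E{\left(N \right)} = 4 + N \left(511 + N\right)$ ($E{\left(N \right)} = 4 + N \left(N + 511\right) = 4 + N \left(511 + N\right)$)
$\frac{E{\left(-47 \right)}}{2037944 - -1214075} + \frac{170048}{1101596} = \frac{4 + \left(-47\right)^{2} + 511 \left(-47\right)}{2037944 - -1214075} + \frac{170048}{1101596} = \frac{4 + 2209 - 24017}{2037944 + 1214075} + 170048 \cdot \frac{1}{1101596} = - \frac{21804}{3252019} + \frac{42512}{275399} = \frac{132245031932}{895602780581}$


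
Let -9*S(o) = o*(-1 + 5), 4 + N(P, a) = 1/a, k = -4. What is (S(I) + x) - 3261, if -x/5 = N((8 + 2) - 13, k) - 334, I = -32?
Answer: -55999/36 ≈ -1555.5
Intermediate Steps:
N(P, a) = -4 + 1/a
S(o) = -4*o/9 (S(o) = -o*(-1 + 5)/9 = -o*4/9 = -4*o/9)
x = 6765/4 (x = -5*((-4 + 1/(-4)) - 334) = -5*((-4 - ¼) - 334) = -5*(-17/4 - 334) = -5*(-1353/4) = 6765/4 ≈ 1691.3)
(S(I) + x) - 3261 = (-4/9*(-32) + 6765/4) - 3261 = (128/9 + 6765/4) - 3261 = 61397/36 - 3261 = -55999/36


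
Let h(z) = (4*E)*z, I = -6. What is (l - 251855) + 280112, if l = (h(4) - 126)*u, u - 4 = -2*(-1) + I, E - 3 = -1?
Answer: 28257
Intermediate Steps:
E = 2 (E = 3 - 1 = 2)
h(z) = 8*z (h(z) = (4*2)*z = 8*z)
u = 0 (u = 4 + (-2*(-1) - 6) = 4 + (2 - 6) = 4 - 4 = 0)
l = 0 (l = (8*4 - 126)*0 = (32 - 126)*0 = -94*0 = 0)
(l - 251855) + 280112 = (0 - 251855) + 280112 = -251855 + 280112 = 28257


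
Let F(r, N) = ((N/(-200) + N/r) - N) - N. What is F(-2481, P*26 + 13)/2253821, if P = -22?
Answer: 556250279/1118345980200 ≈ 0.00049739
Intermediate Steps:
F(r, N) = -401*N/200 + N/r (F(r, N) = ((N*(-1/200) + N/r) - N) - N = ((-N/200 + N/r) - N) - N = (-201*N/200 + N/r) - N = -401*N/200 + N/r)
F(-2481, P*26 + 13)/2253821 = (-401*(-22*26 + 13)/200 + (-22*26 + 13)/(-2481))/2253821 = (-401*(-572 + 13)/200 + (-572 + 13)*(-1/2481))*(1/2253821) = (-401/200*(-559) - 559*(-1/2481))*(1/2253821) = (224159/200 + 559/2481)*(1/2253821) = (556250279/496200)*(1/2253821) = 556250279/1118345980200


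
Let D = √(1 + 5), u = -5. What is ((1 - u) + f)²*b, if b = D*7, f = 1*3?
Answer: 567*√6 ≈ 1388.9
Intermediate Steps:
f = 3
D = √6 ≈ 2.4495
b = 7*√6 (b = √6*7 = 7*√6 ≈ 17.146)
((1 - u) + f)²*b = ((1 - 1*(-5)) + 3)²*(7*√6) = ((1 + 5) + 3)²*(7*√6) = (6 + 3)²*(7*√6) = 9²*(7*√6) = 81*(7*√6) = 567*√6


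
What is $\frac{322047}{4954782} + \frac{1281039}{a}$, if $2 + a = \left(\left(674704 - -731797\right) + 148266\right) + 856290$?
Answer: $\frac{791526889787}{1327361323890} \approx 0.59632$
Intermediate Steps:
$a = 2411055$ ($a = -2 + \left(\left(\left(674704 - -731797\right) + 148266\right) + 856290\right) = -2 + \left(\left(\left(674704 + 731797\right) + 148266\right) + 856290\right) = -2 + \left(\left(1406501 + 148266\right) + 856290\right) = -2 + \left(1554767 + 856290\right) = -2 + 2411057 = 2411055$)
$\frac{322047}{4954782} + \frac{1281039}{a} = \frac{322047}{4954782} + \frac{1281039}{2411055} = 322047 \cdot \frac{1}{4954782} + 1281039 \cdot \frac{1}{2411055} = \frac{107349}{1651594} + \frac{427013}{803685} = \frac{791526889787}{1327361323890}$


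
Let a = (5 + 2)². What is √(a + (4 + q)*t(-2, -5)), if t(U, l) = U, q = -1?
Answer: √43 ≈ 6.5574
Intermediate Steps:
a = 49 (a = 7² = 49)
√(a + (4 + q)*t(-2, -5)) = √(49 + (4 - 1)*(-2)) = √(49 + 3*(-2)) = √(49 - 6) = √43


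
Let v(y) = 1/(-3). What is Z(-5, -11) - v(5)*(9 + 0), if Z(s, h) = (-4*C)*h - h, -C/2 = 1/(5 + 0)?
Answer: -18/5 ≈ -3.6000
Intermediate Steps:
v(y) = -⅓
C = -⅖ (C = -2/(5 + 0) = -2/5 = -2*⅕ = -⅖ ≈ -0.40000)
Z(s, h) = 3*h/5 (Z(s, h) = (-4*(-⅖))*h - h = 8*h/5 - h = 3*h/5)
Z(-5, -11) - v(5)*(9 + 0) = (⅗)*(-11) - (-1)*(9 + 0)/3 = -33/5 - (-1)*9/3 = -33/5 - 1*(-3) = -33/5 + 3 = -18/5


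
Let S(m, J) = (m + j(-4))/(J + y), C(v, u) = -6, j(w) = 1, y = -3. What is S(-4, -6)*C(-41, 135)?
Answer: -2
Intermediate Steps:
S(m, J) = (1 + m)/(-3 + J) (S(m, J) = (m + 1)/(J - 3) = (1 + m)/(-3 + J))
S(-4, -6)*C(-41, 135) = ((1 - 4)/(-3 - 6))*(-6) = (-3/(-9))*(-6) = -⅑*(-3)*(-6) = (⅓)*(-6) = -2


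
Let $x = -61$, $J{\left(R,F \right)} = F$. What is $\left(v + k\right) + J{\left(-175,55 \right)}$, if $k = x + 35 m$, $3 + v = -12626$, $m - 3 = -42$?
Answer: $-14000$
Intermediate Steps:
$m = -39$ ($m = 3 - 42 = -39$)
$v = -12629$ ($v = -3 - 12626 = -12629$)
$k = -1426$ ($k = -61 + 35 \left(-39\right) = -61 - 1365 = -1426$)
$\left(v + k\right) + J{\left(-175,55 \right)} = \left(-12629 - 1426\right) + 55 = -14055 + 55 = -14000$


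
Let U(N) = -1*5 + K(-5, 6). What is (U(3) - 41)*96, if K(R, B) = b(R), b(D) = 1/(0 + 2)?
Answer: -4368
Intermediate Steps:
b(D) = ½ (b(D) = 1/2 = ½)
K(R, B) = ½
U(N) = -9/2 (U(N) = -1*5 + ½ = -5 + ½ = -9/2)
(U(3) - 41)*96 = (-9/2 - 41)*96 = -91/2*96 = -4368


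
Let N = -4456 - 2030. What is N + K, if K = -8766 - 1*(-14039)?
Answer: -1213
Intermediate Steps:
K = 5273 (K = -8766 + 14039 = 5273)
N = -6486
N + K = -6486 + 5273 = -1213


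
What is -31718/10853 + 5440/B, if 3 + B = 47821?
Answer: -728825502/259484377 ≈ -2.8087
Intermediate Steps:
B = 47818 (B = -3 + 47821 = 47818)
-31718/10853 + 5440/B = -31718/10853 + 5440/47818 = -31718*1/10853 + 5440*(1/47818) = -31718/10853 + 2720/23909 = -728825502/259484377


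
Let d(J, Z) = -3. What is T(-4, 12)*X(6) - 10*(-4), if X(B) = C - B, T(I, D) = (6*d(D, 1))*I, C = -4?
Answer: -680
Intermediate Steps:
T(I, D) = -18*I (T(I, D) = (6*(-3))*I = -18*I)
X(B) = -4 - B
T(-4, 12)*X(6) - 10*(-4) = (-18*(-4))*(-4 - 1*6) - 10*(-4) = 72*(-4 - 6) + 40 = 72*(-10) + 40 = -720 + 40 = -680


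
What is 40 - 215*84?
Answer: -18020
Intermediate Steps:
40 - 215*84 = 40 - 18060 = -18020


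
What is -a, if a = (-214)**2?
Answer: -45796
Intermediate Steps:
a = 45796
-a = -1*45796 = -45796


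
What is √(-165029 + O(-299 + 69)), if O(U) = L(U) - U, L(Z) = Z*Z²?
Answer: I*√12331799 ≈ 3511.7*I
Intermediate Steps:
L(Z) = Z³
O(U) = U³ - U
√(-165029 + O(-299 + 69)) = √(-165029 + ((-299 + 69)³ - (-299 + 69))) = √(-165029 + ((-230)³ - 1*(-230))) = √(-165029 + (-12167000 + 230)) = √(-165029 - 12166770) = √(-12331799) = I*√12331799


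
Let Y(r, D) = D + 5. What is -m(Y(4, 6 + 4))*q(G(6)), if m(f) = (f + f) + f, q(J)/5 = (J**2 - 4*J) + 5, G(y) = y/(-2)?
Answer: -5850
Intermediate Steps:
G(y) = -y/2 (G(y) = y*(-1/2) = -y/2)
Y(r, D) = 5 + D
q(J) = 25 - 20*J + 5*J**2 (q(J) = 5*((J**2 - 4*J) + 5) = 5*(5 + J**2 - 4*J) = 25 - 20*J + 5*J**2)
m(f) = 3*f (m(f) = 2*f + f = 3*f)
-m(Y(4, 6 + 4))*q(G(6)) = -3*(5 + (6 + 4))*(25 - (-10)*6 + 5*(-1/2*6)**2) = -3*(5 + 10)*(25 - 20*(-3) + 5*(-3)**2) = -3*15*(25 + 60 + 5*9) = -45*(25 + 60 + 45) = -45*130 = -1*5850 = -5850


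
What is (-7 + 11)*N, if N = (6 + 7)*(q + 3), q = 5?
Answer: 416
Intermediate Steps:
N = 104 (N = (6 + 7)*(5 + 3) = 13*8 = 104)
(-7 + 11)*N = (-7 + 11)*104 = 4*104 = 416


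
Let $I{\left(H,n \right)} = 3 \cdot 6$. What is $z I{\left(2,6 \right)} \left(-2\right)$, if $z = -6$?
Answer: $216$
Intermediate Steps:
$I{\left(H,n \right)} = 18$
$z I{\left(2,6 \right)} \left(-2\right) = \left(-6\right) 18 \left(-2\right) = \left(-108\right) \left(-2\right) = 216$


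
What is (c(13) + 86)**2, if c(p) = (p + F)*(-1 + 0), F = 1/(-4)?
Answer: 85849/16 ≈ 5365.6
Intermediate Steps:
F = -1/4 ≈ -0.25000
c(p) = 1/4 - p (c(p) = (p - 1/4)*(-1 + 0) = (-1/4 + p)*(-1) = 1/4 - p)
(c(13) + 86)**2 = ((1/4 - 1*13) + 86)**2 = ((1/4 - 13) + 86)**2 = (-51/4 + 86)**2 = (293/4)**2 = 85849/16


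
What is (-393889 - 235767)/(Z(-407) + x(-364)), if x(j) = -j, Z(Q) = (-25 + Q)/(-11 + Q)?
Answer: -32899526/19073 ≈ -1724.9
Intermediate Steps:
Z(Q) = (-25 + Q)/(-11 + Q)
(-393889 - 235767)/(Z(-407) + x(-364)) = (-393889 - 235767)/((-25 - 407)/(-11 - 407) - 1*(-364)) = -629656/(-432/(-418) + 364) = -629656/(-1/418*(-432) + 364) = -629656/(216/209 + 364) = -629656/76292/209 = -629656*209/76292 = -32899526/19073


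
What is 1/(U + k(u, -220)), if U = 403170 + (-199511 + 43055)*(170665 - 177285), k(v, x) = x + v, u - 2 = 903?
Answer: 1/1036142575 ≈ 9.6512e-10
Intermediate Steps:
u = 905 (u = 2 + 903 = 905)
k(v, x) = v + x
U = 1036141890 (U = 403170 - 156456*(-6620) = 403170 + 1035738720 = 1036141890)
1/(U + k(u, -220)) = 1/(1036141890 + (905 - 220)) = 1/(1036141890 + 685) = 1/1036142575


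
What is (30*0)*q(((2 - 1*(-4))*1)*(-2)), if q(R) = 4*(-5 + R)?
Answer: 0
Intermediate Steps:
q(R) = -20 + 4*R
(30*0)*q(((2 - 1*(-4))*1)*(-2)) = (30*0)*(-20 + 4*(((2 - 1*(-4))*1)*(-2))) = 0*(-20 + 4*(((2 + 4)*1)*(-2))) = 0*(-20 + 4*((6*1)*(-2))) = 0*(-20 + 4*(6*(-2))) = 0*(-20 + 4*(-12)) = 0*(-20 - 48) = 0*(-68) = 0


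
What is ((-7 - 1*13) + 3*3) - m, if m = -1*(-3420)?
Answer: -3431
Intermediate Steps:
m = 3420
((-7 - 1*13) + 3*3) - m = ((-7 - 1*13) + 3*3) - 1*3420 = ((-7 - 13) + 9) - 3420 = (-20 + 9) - 3420 = -11 - 3420 = -3431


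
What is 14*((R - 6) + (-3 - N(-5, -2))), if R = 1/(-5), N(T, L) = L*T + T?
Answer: -994/5 ≈ -198.80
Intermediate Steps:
N(T, L) = T + L*T
R = -⅕ ≈ -0.20000
14*((R - 6) + (-3 - N(-5, -2))) = 14*((-⅕ - 6) + (-3 - (-5)*(1 - 2))) = 14*(-31/5 + (-3 - (-5)*(-1))) = 14*(-31/5 + (-3 - 1*5)) = 14*(-31/5 + (-3 - 5)) = 14*(-31/5 - 8) = 14*(-71/5) = -994/5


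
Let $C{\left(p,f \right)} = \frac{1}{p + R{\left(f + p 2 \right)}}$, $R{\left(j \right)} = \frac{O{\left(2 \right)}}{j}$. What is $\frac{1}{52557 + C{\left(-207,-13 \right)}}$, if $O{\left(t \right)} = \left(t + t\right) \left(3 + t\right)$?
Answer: $\frac{88409}{4646511386} \approx 1.9027 \cdot 10^{-5}$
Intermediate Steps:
$O{\left(t \right)} = 2 t \left(3 + t\right)$
$R{\left(j \right)} = \frac{20}{j}$ ($R{\left(j \right)} = \frac{2 \cdot 2 \left(3 + 2\right)}{j} = \frac{2 \cdot 2 \cdot 5}{j} = \frac{20}{j}$)
$C{\left(p,f \right)} = \frac{1}{p + \frac{20}{f + 2 p}}$ ($C{\left(p,f \right)} = \frac{1}{p + \frac{20}{f + p 2}} = \frac{1}{p + \frac{20}{f + 2 p}}$)
$\frac{1}{52557 + C{\left(-207,-13 \right)}} = \frac{1}{52557 + \frac{-13 + 2 \left(-207\right)}{20 - 207 \left(-13 + 2 \left(-207\right)\right)}} = \frac{1}{52557 + \frac{-13 - 414}{20 - 207 \left(-13 - 414\right)}} = \frac{1}{52557 + \frac{1}{20 - -88389} \left(-427\right)} = \frac{1}{52557 + \frac{1}{20 + 88389} \left(-427\right)} = \frac{1}{52557 + \frac{1}{88409} \left(-427\right)} = \frac{1}{52557 - \frac{427}{88409}} = \frac{1}{\frac{4646511386}{88409}} = \frac{88409}{4646511386}$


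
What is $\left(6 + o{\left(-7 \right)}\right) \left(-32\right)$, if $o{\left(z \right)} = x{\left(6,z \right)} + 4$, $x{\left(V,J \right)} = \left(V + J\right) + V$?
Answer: $-480$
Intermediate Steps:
$x{\left(V,J \right)} = J + 2 V$ ($x{\left(V,J \right)} = \left(J + V\right) + V = J + 2 V$)
$o{\left(z \right)} = 16 + z$ ($o{\left(z \right)} = \left(z + 2 \cdot 6\right) + 4 = \left(z + 12\right) + 4 = \left(12 + z\right) + 4 = 16 + z$)
$\left(6 + o{\left(-7 \right)}\right) \left(-32\right) = \left(6 + \left(16 - 7\right)\right) \left(-32\right) = \left(6 + 9\right) \left(-32\right) = 15 \left(-32\right) = -480$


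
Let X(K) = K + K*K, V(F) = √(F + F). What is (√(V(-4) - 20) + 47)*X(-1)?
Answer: 0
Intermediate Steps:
V(F) = √2*√F (V(F) = √(2*F) = √2*√F)
X(K) = K + K²
(√(V(-4) - 20) + 47)*X(-1) = (√(√2*√(-4) - 20) + 47)*(-(1 - 1)) = (√(√2*(2*I) - 20) + 47)*(-1*0) = (√(2*I*√2 - 20) + 47)*0 = (√(-20 + 2*I*√2) + 47)*0 = (47 + √(-20 + 2*I*√2))*0 = 0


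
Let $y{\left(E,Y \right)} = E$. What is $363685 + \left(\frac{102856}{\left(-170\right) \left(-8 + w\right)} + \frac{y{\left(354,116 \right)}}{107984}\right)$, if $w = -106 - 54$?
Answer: $\frac{2061808890101}{5669160} \approx 3.6369 \cdot 10^{5}$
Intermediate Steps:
$w = -160$ ($w = -106 - 54 = -160$)
$363685 + \left(\frac{102856}{\left(-170\right) \left(-8 + w\right)} + \frac{y{\left(354,116 \right)}}{107984}\right) = 363685 + \left(\frac{102856}{\left(-170\right) \left(-8 - 160\right)} + \frac{354}{107984}\right) = 363685 + \left(\frac{102856}{\left(-170\right) \left(-168\right)} + 354 \cdot \frac{1}{107984}\right) = 363685 + \left(\frac{102856}{28560} + \frac{177}{53992}\right) = 363685 + \left(102856 \cdot \frac{1}{28560} + \frac{177}{53992}\right) = 363685 + \left(\frac{12857}{3570} + \frac{177}{53992}\right) = 363685 + \frac{20435501}{5669160} = \frac{2061808890101}{5669160}$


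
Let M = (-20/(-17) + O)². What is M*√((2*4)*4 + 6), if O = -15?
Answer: 55225*√38/289 ≈ 1178.0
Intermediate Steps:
M = 55225/289 (M = (-20/(-17) - 15)² = (-20*(-1/17) - 15)² = (20/17 - 15)² = (-235/17)² = 55225/289 ≈ 191.09)
M*√((2*4)*4 + 6) = 55225*√((2*4)*4 + 6)/289 = 55225*√(8*4 + 6)/289 = 55225*√(32 + 6)/289 = 55225*√38/289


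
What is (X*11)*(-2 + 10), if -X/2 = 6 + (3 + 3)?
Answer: -2112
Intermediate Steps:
X = -24 (X = -2*(6 + (3 + 3)) = -2*(6 + 6) = -2*12 = -24)
(X*11)*(-2 + 10) = (-24*11)*(-2 + 10) = -264*8 = -2112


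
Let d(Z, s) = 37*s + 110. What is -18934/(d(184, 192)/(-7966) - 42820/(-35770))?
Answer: -38536616342/593281 ≈ -64955.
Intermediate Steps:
d(Z, s) = 110 + 37*s
-18934/(d(184, 192)/(-7966) - 42820/(-35770)) = -18934/((110 + 37*192)/(-7966) - 42820/(-35770)) = -18934/((110 + 7104)*(-1/7966) - 42820*(-1/35770)) = -18934/(7214*(-1/7966) + 4282/3577) = -18934/(-3607/3983 + 4282/3577) = -18934/593281/2035313 = -18934*2035313/593281 = -38536616342/593281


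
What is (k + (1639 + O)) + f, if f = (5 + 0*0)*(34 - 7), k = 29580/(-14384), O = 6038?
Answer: 968433/124 ≈ 7809.9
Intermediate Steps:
k = -255/124 (k = 29580*(-1/14384) = -255/124 ≈ -2.0564)
f = 135 (f = (5 + 0)*27 = 5*27 = 135)
(k + (1639 + O)) + f = (-255/124 + (1639 + 6038)) + 135 = (-255/124 + 7677) + 135 = 951693/124 + 135 = 968433/124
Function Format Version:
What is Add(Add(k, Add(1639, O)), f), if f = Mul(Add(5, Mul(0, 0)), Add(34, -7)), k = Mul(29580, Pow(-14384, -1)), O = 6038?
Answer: Rational(968433, 124) ≈ 7809.9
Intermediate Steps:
k = Rational(-255, 124) (k = Mul(29580, Rational(-1, 14384)) = Rational(-255, 124) ≈ -2.0564)
f = 135 (f = Mul(Add(5, 0), 27) = Mul(5, 27) = 135)
Add(Add(k, Add(1639, O)), f) = Add(Add(Rational(-255, 124), Add(1639, 6038)), 135) = Add(Add(Rational(-255, 124), 7677), 135) = Add(Rational(951693, 124), 135) = Rational(968433, 124)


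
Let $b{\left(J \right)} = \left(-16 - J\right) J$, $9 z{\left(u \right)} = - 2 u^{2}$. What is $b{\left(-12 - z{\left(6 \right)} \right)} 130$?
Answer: $6240$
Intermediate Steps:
$z{\left(u \right)} = - \frac{2 u^{2}}{9}$ ($z{\left(u \right)} = \frac{\left(-2\right) u^{2}}{9} = - \frac{2 u^{2}}{9}$)
$b{\left(J \right)} = J \left(-16 - J\right)$
$b{\left(-12 - z{\left(6 \right)} \right)} 130 = - \left(-12 - - \frac{2 \cdot 6^{2}}{9}\right) \left(16 - \left(12 - \frac{2 \cdot 6^{2}}{9}\right)\right) 130 = - \left(-12 - \left(- \frac{2}{9}\right) 36\right) \left(16 - \left(12 - 8\right)\right) 130 = - \left(-12 - -8\right) \left(16 - 4\right) 130 = - \left(-12 + 8\right) \left(16 + \left(-12 + 8\right)\right) 130 = \left(-1\right) \left(-4\right) \left(16 - 4\right) 130 = \left(-1\right) \left(-4\right) 12 \cdot 130 = 48 \cdot 130 = 6240$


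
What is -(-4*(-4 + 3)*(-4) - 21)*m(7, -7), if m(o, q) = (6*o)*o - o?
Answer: 10619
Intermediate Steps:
m(o, q) = -o + 6*o**2 (m(o, q) = 6*o**2 - o = -o + 6*o**2)
-(-4*(-4 + 3)*(-4) - 21)*m(7, -7) = -(-4*(-4 + 3)*(-4) - 21)*7*(-1 + 6*7) = -(-4*(-1)*(-4) - 21)*7*(-1 + 42) = -(4*(-4) - 21)*7*41 = -(-16 - 21)*287 = -(-37)*287 = -1*(-10619) = 10619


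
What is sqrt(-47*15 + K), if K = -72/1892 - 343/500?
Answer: I*sqrt(394727342735)/23650 ≈ 26.565*I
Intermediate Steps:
K = -171239/236500 (K = -72*1/1892 - 343*1/500 = -18/473 - 343/500 = -171239/236500 ≈ -0.72406)
sqrt(-47*15 + K) = sqrt(-47*15 - 171239/236500) = sqrt(-705 - 171239/236500) = sqrt(-166903739/236500) = I*sqrt(394727342735)/23650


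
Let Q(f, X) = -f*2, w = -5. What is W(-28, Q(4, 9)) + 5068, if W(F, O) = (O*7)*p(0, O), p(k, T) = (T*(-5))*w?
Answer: 16268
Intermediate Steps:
p(k, T) = 25*T (p(k, T) = (T*(-5))*(-5) = -5*T*(-5) = 25*T)
Q(f, X) = -2*f
W(F, O) = 175*O² (W(F, O) = (O*7)*(25*O) = (7*O)*(25*O) = 175*O²)
W(-28, Q(4, 9)) + 5068 = 175*(-2*4)² + 5068 = 175*(-8)² + 5068 = 175*64 + 5068 = 11200 + 5068 = 16268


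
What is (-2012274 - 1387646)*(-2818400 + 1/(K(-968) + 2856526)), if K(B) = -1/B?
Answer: 26496277722471020109440/2765117169 ≈ 9.5823e+12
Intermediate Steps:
(-2012274 - 1387646)*(-2818400 + 1/(K(-968) + 2856526)) = (-2012274 - 1387646)*(-2818400 + 1/(-1/(-968) + 2856526)) = -3399920*(-2818400 + 1/(-1*(-1/968) + 2856526)) = -3399920*(-2818400 + 1/(1/968 + 2856526)) = -3399920*(-2818400 + 1/(2765117169/968)) = -3399920*(-2818400 + 968/2765117169) = -3399920*(-7793206229108632/2765117169) = 26496277722471020109440/2765117169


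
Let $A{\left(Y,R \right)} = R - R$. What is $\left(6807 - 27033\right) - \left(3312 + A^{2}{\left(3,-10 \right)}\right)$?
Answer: $-23538$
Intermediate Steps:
$A{\left(Y,R \right)} = 0$
$\left(6807 - 27033\right) - \left(3312 + A^{2}{\left(3,-10 \right)}\right) = \left(6807 - 27033\right) - 3312 = -20226 - 3312 = -23538$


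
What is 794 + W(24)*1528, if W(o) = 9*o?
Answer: 330842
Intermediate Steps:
794 + W(24)*1528 = 794 + (9*24)*1528 = 794 + 216*1528 = 794 + 330048 = 330842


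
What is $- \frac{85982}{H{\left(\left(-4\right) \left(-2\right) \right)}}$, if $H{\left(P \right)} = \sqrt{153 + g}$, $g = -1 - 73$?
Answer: $- \frac{85982 \sqrt{79}}{79} \approx -9673.7$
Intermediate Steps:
$g = -74$
$H{\left(P \right)} = \sqrt{79}$ ($H{\left(P \right)} = \sqrt{153 - 74} = \sqrt{79}$)
$- \frac{85982}{H{\left(\left(-4\right) \left(-2\right) \right)}} = - \frac{85982}{\sqrt{79}} = - 85982 \frac{\sqrt{79}}{79} = - \frac{85982 \sqrt{79}}{79}$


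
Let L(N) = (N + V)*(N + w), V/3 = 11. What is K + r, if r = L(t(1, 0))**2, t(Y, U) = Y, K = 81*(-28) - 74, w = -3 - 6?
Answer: 71642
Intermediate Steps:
w = -9
K = -2342 (K = -2268 - 74 = -2342)
V = 33 (V = 3*11 = 33)
L(N) = (-9 + N)*(33 + N) (L(N) = (N + 33)*(N - 9) = (33 + N)*(-9 + N) = (-9 + N)*(33 + N))
r = 73984 (r = (-297 + 1**2 + 24*1)**2 = (-297 + 1 + 24)**2 = (-272)**2 = 73984)
K + r = -2342 + 73984 = 71642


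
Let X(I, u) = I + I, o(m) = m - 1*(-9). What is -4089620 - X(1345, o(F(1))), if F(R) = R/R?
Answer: -4092310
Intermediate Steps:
F(R) = 1
o(m) = 9 + m (o(m) = m + 9 = 9 + m)
X(I, u) = 2*I
-4089620 - X(1345, o(F(1))) = -4089620 - 2*1345 = -4089620 - 1*2690 = -4089620 - 2690 = -4092310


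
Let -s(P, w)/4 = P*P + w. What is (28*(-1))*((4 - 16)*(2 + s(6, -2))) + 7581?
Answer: -37443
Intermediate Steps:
s(P, w) = -4*w - 4*P**2 (s(P, w) = -4*(P*P + w) = -4*(P**2 + w) = -4*(w + P**2) = -4*w - 4*P**2)
(28*(-1))*((4 - 16)*(2 + s(6, -2))) + 7581 = (28*(-1))*((4 - 16)*(2 + (-4*(-2) - 4*6**2))) + 7581 = -(-336)*(2 + (8 - 4*36)) + 7581 = -(-336)*(2 + (8 - 144)) + 7581 = -(-336)*(2 - 136) + 7581 = -(-336)*(-134) + 7581 = -28*1608 + 7581 = -45024 + 7581 = -37443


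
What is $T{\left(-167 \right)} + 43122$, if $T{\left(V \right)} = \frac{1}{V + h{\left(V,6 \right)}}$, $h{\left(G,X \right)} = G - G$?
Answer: $\frac{7201373}{167} \approx 43122.0$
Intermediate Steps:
$h{\left(G,X \right)} = 0$
$T{\left(V \right)} = \frac{1}{V}$ ($T{\left(V \right)} = \frac{1}{V + 0} = \frac{1}{V}$)
$T{\left(-167 \right)} + 43122 = \frac{1}{-167} + 43122 = - \frac{1}{167} + 43122 = \frac{7201373}{167}$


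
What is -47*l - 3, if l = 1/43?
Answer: -176/43 ≈ -4.0930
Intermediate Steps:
l = 1/43 ≈ 0.023256
-47*l - 3 = -47*1/43 - 3 = -47/43 - 3 = -176/43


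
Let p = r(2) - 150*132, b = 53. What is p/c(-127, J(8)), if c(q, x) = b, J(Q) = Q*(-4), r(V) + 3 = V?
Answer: -19801/53 ≈ -373.60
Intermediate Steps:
r(V) = -3 + V
J(Q) = -4*Q
c(q, x) = 53
p = -19801 (p = (-3 + 2) - 150*132 = -1 - 19800 = -19801)
p/c(-127, J(8)) = -19801/53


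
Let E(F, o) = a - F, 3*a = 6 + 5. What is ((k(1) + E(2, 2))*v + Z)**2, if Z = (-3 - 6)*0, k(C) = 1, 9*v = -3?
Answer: 64/81 ≈ 0.79012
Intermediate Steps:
v = -1/3 (v = (1/9)*(-3) = -1/3 ≈ -0.33333)
Z = 0 (Z = -9*0 = 0)
a = 11/3 (a = (6 + 5)/3 = (1/3)*11 = 11/3 ≈ 3.6667)
E(F, o) = 11/3 - F
((k(1) + E(2, 2))*v + Z)**2 = ((1 + (11/3 - 1*2))*(-1/3) + 0)**2 = ((1 + (11/3 - 2))*(-1/3) + 0)**2 = ((1 + 5/3)*(-1/3) + 0)**2 = ((8/3)*(-1/3) + 0)**2 = (-8/9 + 0)**2 = (-8/9)**2 = 64/81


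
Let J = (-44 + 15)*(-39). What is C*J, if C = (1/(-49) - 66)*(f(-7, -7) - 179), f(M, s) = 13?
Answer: 607358310/49 ≈ 1.2395e+7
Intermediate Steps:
C = 537010/49 (C = (1/(-49) - 66)*(13 - 179) = (-1/49 - 66)*(-166) = -3235/49*(-166) = 537010/49 ≈ 10959.)
J = 1131 (J = -29*(-39) = 1131)
C*J = (537010/49)*1131 = 607358310/49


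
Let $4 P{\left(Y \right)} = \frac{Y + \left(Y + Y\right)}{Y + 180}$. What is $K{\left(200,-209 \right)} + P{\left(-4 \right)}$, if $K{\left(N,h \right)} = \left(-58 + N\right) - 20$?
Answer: $\frac{21469}{176} \approx 121.98$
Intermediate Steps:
$P{\left(Y \right)} = \frac{3 Y}{4 \left(180 + Y\right)}$ ($P{\left(Y \right)} = \frac{\left(Y + \left(Y + Y\right)\right) \frac{1}{Y + 180}}{4} = \frac{\left(Y + 2 Y\right) \frac{1}{180 + Y}}{4} = \frac{3 Y \frac{1}{180 + Y}}{4} = \frac{3 Y}{4 \left(180 + Y\right)}$)
$K{\left(N,h \right)} = -78 + N$
$K{\left(200,-209 \right)} + P{\left(-4 \right)} = \left(-78 + 200\right) + \frac{3}{4} \left(-4\right) \frac{1}{180 - 4} = 122 + \frac{3}{4} \left(-4\right) \frac{1}{176} = 122 - \frac{3}{176} = \frac{21469}{176}$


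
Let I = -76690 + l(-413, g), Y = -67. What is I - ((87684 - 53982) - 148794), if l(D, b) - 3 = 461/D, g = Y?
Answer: 15860804/413 ≈ 38404.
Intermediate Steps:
g = -67
l(D, b) = 3 + 461/D
I = -31672192/413 (I = -76690 + (3 + 461/(-413)) = -76690 + (3 + 461*(-1/413)) = -76690 + (3 - 461/413) = -76690 + 778/413 = -31672192/413 ≈ -76688.)
I - ((87684 - 53982) - 148794) = -31672192/413 - ((87684 - 53982) - 148794) = -31672192/413 - (33702 - 148794) = -31672192/413 - 1*(-115092) = -31672192/413 + 115092 = 15860804/413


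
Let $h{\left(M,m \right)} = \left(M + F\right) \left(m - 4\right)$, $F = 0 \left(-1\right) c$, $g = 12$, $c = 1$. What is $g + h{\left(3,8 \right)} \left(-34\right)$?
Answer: $-396$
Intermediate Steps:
$F = 0$ ($F = 0 \left(-1\right) 1 = 0 \cdot 1 = 0$)
$h{\left(M,m \right)} = M \left(-4 + m\right)$ ($h{\left(M,m \right)} = \left(M + 0\right) \left(m - 4\right) = M \left(-4 + m\right)$)
$g + h{\left(3,8 \right)} \left(-34\right) = 12 + 3 \left(-4 + 8\right) \left(-34\right) = 12 + 3 \cdot 4 \left(-34\right) = 12 + 12 \left(-34\right) = 12 - 408 = -396$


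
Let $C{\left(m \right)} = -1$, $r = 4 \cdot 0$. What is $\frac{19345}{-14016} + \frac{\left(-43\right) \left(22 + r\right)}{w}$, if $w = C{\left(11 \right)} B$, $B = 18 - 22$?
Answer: $- \frac{45673}{192} \approx -237.88$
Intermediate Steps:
$r = 0$
$B = -4$
$w = 4$ ($w = \left(-1\right) \left(-4\right) = 4$)
$\frac{19345}{-14016} + \frac{\left(-43\right) \left(22 + r\right)}{w} = \frac{19345}{-14016} + \frac{\left(-43\right) \left(22 + 0\right)}{4} = 19345 \left(- \frac{1}{14016}\right) + \left(-43\right) 22 \cdot \frac{1}{4} = - \frac{265}{192} - \frac{473}{2} = - \frac{45673}{192}$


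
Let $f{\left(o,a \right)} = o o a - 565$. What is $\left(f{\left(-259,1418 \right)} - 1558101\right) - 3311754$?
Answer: $90250438$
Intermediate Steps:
$f{\left(o,a \right)} = -565 + a o^{2}$ ($f{\left(o,a \right)} = o^{2} a - 565 = a o^{2} - 565 = -565 + a o^{2}$)
$\left(f{\left(-259,1418 \right)} - 1558101\right) - 3311754 = \left(\left(-565 + 1418 \left(-259\right)^{2}\right) - 1558101\right) - 3311754 = \left(\left(-565 + 1418 \cdot 67081\right) - 1558101\right) - 3311754 = \left(\left(-565 + 95120858\right) - 1558101\right) - 3311754 = \left(95120293 - 1558101\right) - 3311754 = 93562192 - 3311754 = 90250438$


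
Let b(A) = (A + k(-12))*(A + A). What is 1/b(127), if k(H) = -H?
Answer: 1/35306 ≈ 2.8324e-5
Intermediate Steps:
b(A) = 2*A*(12 + A) (b(A) = (A - 1*(-12))*(A + A) = (A + 12)*(2*A) = (12 + A)*(2*A) = 2*A*(12 + A))
1/b(127) = 1/(2*127*(12 + 127)) = 1/(2*127*139) = 1/35306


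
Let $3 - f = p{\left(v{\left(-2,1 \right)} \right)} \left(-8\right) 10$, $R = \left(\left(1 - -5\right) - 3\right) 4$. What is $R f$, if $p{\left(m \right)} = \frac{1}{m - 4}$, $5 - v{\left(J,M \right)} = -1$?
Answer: $516$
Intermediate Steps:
$v{\left(J,M \right)} = 6$ ($v{\left(J,M \right)} = 5 - -1 = 5 + 1 = 6$)
$p{\left(m \right)} = \frac{1}{-4 + m}$
$R = 12$ ($R = \left(\left(1 + 5\right) - 3\right) 4 = \left(6 - 3\right) 4 = 3 \cdot 4 = 12$)
$f = 43$ ($f = 3 - \frac{1}{-4 + 6} \left(-8\right) 10 = 3 - \frac{1}{2} \left(-8\right) 10 = 3 - \left(-4\right) 10 = 3 - -40 = 3 + 40 = 43$)
$R f = 12 \cdot 43 = 516$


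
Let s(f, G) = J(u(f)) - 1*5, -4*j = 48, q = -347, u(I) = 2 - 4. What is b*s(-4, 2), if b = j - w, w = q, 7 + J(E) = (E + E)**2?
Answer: 1340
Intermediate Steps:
u(I) = -2
J(E) = -7 + 4*E**2 (J(E) = -7 + (E + E)**2 = -7 + (2*E)**2 = -7 + 4*E**2)
w = -347
j = -12 (j = -1/4*48 = -12)
b = 335 (b = -12 - 1*(-347) = -12 + 347 = 335)
s(f, G) = 4 (s(f, G) = (-7 + 4*(-2)**2) - 1*5 = (-7 + 4*4) - 5 = (-7 + 16) - 5 = 9 - 5 = 4)
b*s(-4, 2) = 335*4 = 1340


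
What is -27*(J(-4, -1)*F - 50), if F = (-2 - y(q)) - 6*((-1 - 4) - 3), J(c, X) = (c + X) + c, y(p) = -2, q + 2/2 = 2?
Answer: 13014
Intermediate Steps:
q = 1 (q = -1 + 2 = 1)
J(c, X) = X + 2*c (J(c, X) = (X + c) + c = X + 2*c)
F = 48 (F = (-2 - 1*(-2)) - 6*((-1 - 4) - 3) = (-2 + 2) - 6*(-5 - 3) = 0 - 6*(-8) = 0 - 1*(-48) = 0 + 48 = 48)
-27*(J(-4, -1)*F - 50) = -27*((-1 + 2*(-4))*48 - 50) = -27*((-1 - 8)*48 - 50) = -27*(-9*48 - 50) = -27*(-432 - 50) = -27*(-482) = 13014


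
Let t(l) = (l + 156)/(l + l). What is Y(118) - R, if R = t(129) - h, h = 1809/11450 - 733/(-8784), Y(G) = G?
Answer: 253296729379/2162401200 ≈ 117.14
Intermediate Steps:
t(l) = (156 + l)/(2*l) (t(l) = (156 + l)/((2*l)) = (156 + l)*(1/(2*l)) = (156 + l)/(2*l))
h = 12141553/50288400 (h = 1809*(1/11450) - 733*(-1/8784) = 1809/11450 + 733/8784 = 12141553/50288400 ≈ 0.24144)
R = 1866612221/2162401200 (R = (½)*(156 + 129)/129 - 1*12141553/50288400 = (½)*(1/129)*285 - 12141553/50288400 = 95/86 - 12141553/50288400 = 1866612221/2162401200 ≈ 0.86321)
Y(118) - R = 118 - 1*1866612221/2162401200 = 118 - 1866612221/2162401200 = 253296729379/2162401200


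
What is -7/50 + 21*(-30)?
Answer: -31507/50 ≈ -630.14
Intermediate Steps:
-7/50 + 21*(-30) = -7*1/50 - 630 = -7/50 - 630 = -31507/50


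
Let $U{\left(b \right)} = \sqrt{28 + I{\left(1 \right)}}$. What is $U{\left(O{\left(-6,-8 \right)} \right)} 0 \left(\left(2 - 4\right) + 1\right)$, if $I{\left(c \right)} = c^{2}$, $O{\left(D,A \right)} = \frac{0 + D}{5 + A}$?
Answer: $0$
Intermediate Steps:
$O{\left(D,A \right)} = \frac{D}{5 + A}$
$U{\left(b \right)} = \sqrt{29}$ ($U{\left(b \right)} = \sqrt{28 + 1^{2}} = \sqrt{28 + 1} = \sqrt{29}$)
$U{\left(O{\left(-6,-8 \right)} \right)} 0 \left(\left(2 - 4\right) + 1\right) = \sqrt{29} \cdot 0 \left(\left(2 - 4\right) + 1\right) = \sqrt{29} \cdot 0 \left(-2 + 1\right) = \sqrt{29} \cdot 0 \left(-1\right) = \sqrt{29} \cdot 0 = 0$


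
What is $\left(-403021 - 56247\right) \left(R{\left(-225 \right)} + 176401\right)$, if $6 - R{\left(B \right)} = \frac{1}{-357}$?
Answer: $- \frac{28923458616400}{357} \approx -8.1018 \cdot 10^{10}$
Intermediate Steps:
$R{\left(B \right)} = \frac{2143}{357}$ ($R{\left(B \right)} = 6 - \frac{1}{-357} = 6 - - \frac{1}{357} = 6 + \frac{1}{357} = \frac{2143}{357}$)
$\left(-403021 - 56247\right) \left(R{\left(-225 \right)} + 176401\right) = \left(-403021 - 56247\right) \left(\frac{2143}{357} + 176401\right) = \left(-459268\right) \frac{62977300}{357} = - \frac{28923458616400}{357}$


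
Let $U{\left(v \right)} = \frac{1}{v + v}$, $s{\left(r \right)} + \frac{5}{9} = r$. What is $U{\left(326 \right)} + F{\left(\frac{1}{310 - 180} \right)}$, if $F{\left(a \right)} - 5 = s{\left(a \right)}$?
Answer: $\frac{1698719}{381420} \approx 4.4537$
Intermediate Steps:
$s{\left(r \right)} = - \frac{5}{9} + r$
$U{\left(v \right)} = \frac{1}{2 v}$
$F{\left(a \right)} = \frac{40}{9} + a$ ($F{\left(a \right)} = 5 + \left(- \frac{5}{9} + a\right) = \frac{40}{9} + a$)
$U{\left(326 \right)} + F{\left(\frac{1}{310 - 180} \right)} = \frac{1}{2 \cdot 326} + \left(\frac{40}{9} + \frac{1}{310 - 180}\right) = \frac{1}{2} \cdot \frac{1}{326} + \left(\frac{40}{9} + \frac{1}{130}\right) = \frac{1}{652} + \left(\frac{40}{9} + \frac{1}{130}\right) = \frac{1}{652} + \frac{5209}{1170} = \frac{1698719}{381420}$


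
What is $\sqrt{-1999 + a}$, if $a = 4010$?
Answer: $\sqrt{2011} \approx 44.844$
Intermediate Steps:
$\sqrt{-1999 + a} = \sqrt{-1999 + 4010} = \sqrt{2011}$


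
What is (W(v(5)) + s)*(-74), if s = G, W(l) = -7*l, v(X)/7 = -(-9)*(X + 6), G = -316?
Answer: 382358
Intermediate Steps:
v(X) = 378 + 63*X (v(X) = 7*(-(-9)*(X + 6)) = 7*(-(-9)*(6 + X)) = 7*(-3*(-18 - 3*X)) = 7*(54 + 9*X) = 378 + 63*X)
s = -316
(W(v(5)) + s)*(-74) = (-7*(378 + 63*5) - 316)*(-74) = (-7*(378 + 315) - 316)*(-74) = (-7*693 - 316)*(-74) = (-4851 - 316)*(-74) = -5167*(-74) = 382358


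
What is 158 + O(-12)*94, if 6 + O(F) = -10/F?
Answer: -983/3 ≈ -327.67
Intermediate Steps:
O(F) = -6 - 10/F
158 + O(-12)*94 = 158 + (-6 - 10/(-12))*94 = 158 + (-6 - 10*(-1/12))*94 = 158 + (-6 + ⅚)*94 = 158 - 31/6*94 = 158 - 1457/3 = -983/3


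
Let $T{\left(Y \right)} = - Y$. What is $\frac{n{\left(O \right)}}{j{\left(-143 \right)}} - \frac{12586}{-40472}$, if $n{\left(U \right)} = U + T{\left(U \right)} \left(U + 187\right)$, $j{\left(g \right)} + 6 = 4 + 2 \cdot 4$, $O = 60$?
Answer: $- \frac{49774267}{20236} \approx -2459.7$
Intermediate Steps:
$j{\left(g \right)} = 6$ ($j{\left(g \right)} = -6 + \left(4 + 2 \cdot 4\right) = -6 + \left(4 + 8\right) = -6 + 12 = 6$)
$n{\left(U \right)} = U - U \left(187 + U\right)$ ($n{\left(U \right)} = U + - U \left(U + 187\right) = U + - U \left(187 + U\right) = U - U \left(187 + U\right)$)
$\frac{n{\left(O \right)}}{j{\left(-143 \right)}} - \frac{12586}{-40472} = \frac{60 \left(-186 - 60\right)}{6} - \frac{12586}{-40472} = 60 \left(-186 - 60\right) \frac{1}{6} - - \frac{6293}{20236} = 60 \left(-246\right) \frac{1}{6} + \frac{6293}{20236} = \left(-14760\right) \frac{1}{6} + \frac{6293}{20236} = -2460 + \frac{6293}{20236} = - \frac{49774267}{20236}$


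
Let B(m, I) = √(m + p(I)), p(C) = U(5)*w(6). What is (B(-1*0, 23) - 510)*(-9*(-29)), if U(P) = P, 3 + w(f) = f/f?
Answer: -133110 + 261*I*√10 ≈ -1.3311e+5 + 825.35*I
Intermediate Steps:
w(f) = -2 (w(f) = -3 + f/f = -3 + 1 = -2)
p(C) = -10 (p(C) = 5*(-2) = -10)
B(m, I) = √(-10 + m) (B(m, I) = √(m - 10) = √(-10 + m))
(B(-1*0, 23) - 510)*(-9*(-29)) = (√(-10 - 1*0) - 510)*(-9*(-29)) = (√(-10 + 0) - 510)*261 = (√(-10) - 510)*261 = (I*√10 - 510)*261 = (-510 + I*√10)*261 = -133110 + 261*I*√10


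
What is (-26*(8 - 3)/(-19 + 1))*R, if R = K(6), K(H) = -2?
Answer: -130/9 ≈ -14.444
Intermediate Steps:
R = -2
(-26*(8 - 3)/(-19 + 1))*R = -26*(8 - 3)/(-19 + 1)*(-2) = -130/(-18)*(-2) = -130*(-1)/18*(-2) = -26*(-5/18)*(-2) = (65/9)*(-2) = -130/9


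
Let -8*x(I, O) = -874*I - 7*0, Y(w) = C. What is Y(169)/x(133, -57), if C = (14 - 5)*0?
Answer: 0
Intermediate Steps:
C = 0 (C = 9*0 = 0)
Y(w) = 0
x(I, O) = 437*I/4 (x(I, O) = -(-874*I - 7*0)/8 = -(-874*I + 0)/8 = -(-437)*I/4 = 437*I/4)
Y(169)/x(133, -57) = 0/(((437/4)*133)) = 0/(58121/4) = 0*(4/58121) = 0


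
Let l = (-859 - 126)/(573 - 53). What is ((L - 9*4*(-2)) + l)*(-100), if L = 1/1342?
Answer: -122307825/17446 ≈ -7010.6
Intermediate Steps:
L = 1/1342 ≈ 0.00074516
l = -197/104 (l = -985/520 = -985*1/520 = -197/104 ≈ -1.8942)
((L - 9*4*(-2)) + l)*(-100) = ((1/1342 - 9*4*(-2)) - 197/104)*(-100) = ((1/1342 - 36*(-2)) - 197/104)*(-100) = ((1/1342 + 72) - 197/104)*(-100) = (96625/1342 - 197/104)*(-100) = (4892313/69784)*(-100) = -122307825/17446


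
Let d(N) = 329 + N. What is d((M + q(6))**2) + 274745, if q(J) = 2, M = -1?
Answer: 275075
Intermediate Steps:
d((M + q(6))**2) + 274745 = (329 + (-1 + 2)**2) + 274745 = (329 + 1**2) + 274745 = (329 + 1) + 274745 = 330 + 274745 = 275075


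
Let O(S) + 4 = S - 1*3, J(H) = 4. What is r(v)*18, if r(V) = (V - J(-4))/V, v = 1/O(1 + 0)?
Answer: 450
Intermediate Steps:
O(S) = -7 + S (O(S) = -4 + (S - 1*3) = -4 + (S - 3) = -4 + (-3 + S) = -7 + S)
v = -⅙ (v = 1/(-7 + (1 + 0)) = 1/(-7 + 1) = 1/(-6) = -⅙ ≈ -0.16667)
r(V) = (-4 + V)/V (r(V) = (V - 1*4)/V = (V - 4)/V = (-4 + V)/V)
r(v)*18 = ((-4 - ⅙)/(-⅙))*18 = -6*(-25/6)*18 = 25*18 = 450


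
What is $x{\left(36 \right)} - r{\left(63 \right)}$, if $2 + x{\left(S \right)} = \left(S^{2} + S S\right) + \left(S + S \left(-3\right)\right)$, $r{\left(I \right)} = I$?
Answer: $2455$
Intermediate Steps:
$x{\left(S \right)} = -2 - 2 S + 2 S^{2}$ ($x{\left(S \right)} = -2 + \left(\left(S^{2} + S S\right) + \left(S + S \left(-3\right)\right)\right) = -2 + \left(\left(S^{2} + S^{2}\right) + \left(S - 3 S\right)\right) = -2 + \left(2 S^{2} - 2 S\right) = -2 + \left(- 2 S + 2 S^{2}\right) = -2 - 2 S + 2 S^{2}$)
$x{\left(36 \right)} - r{\left(63 \right)} = \left(-2 - 72 + 2 \cdot 36^{2}\right) - 63 = \left(-2 - 72 + 2 \cdot 1296\right) - 63 = \left(-2 - 72 + 2592\right) - 63 = 2518 - 63 = 2455$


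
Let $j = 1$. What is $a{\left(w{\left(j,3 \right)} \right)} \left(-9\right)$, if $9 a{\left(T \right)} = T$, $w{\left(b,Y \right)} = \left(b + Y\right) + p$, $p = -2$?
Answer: $-2$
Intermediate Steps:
$w{\left(b,Y \right)} = -2 + Y + b$ ($w{\left(b,Y \right)} = \left(b + Y\right) - 2 = \left(Y + b\right) - 2 = -2 + Y + b$)
$a{\left(T \right)} = \frac{T}{9}$
$a{\left(w{\left(j,3 \right)} \right)} \left(-9\right) = \frac{-2 + 3 + 1}{9} \left(-9\right) = \frac{1}{9} \cdot 2 \left(-9\right) = \frac{2}{9} \left(-9\right) = -2$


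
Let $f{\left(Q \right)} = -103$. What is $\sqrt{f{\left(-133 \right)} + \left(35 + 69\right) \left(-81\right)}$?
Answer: $i \sqrt{8527} \approx 92.342 i$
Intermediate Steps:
$\sqrt{f{\left(-133 \right)} + \left(35 + 69\right) \left(-81\right)} = \sqrt{-103 + \left(35 + 69\right) \left(-81\right)} = \sqrt{-103 + 104 \left(-81\right)} = \sqrt{-103 - 8424} = \sqrt{-8527} = i \sqrt{8527}$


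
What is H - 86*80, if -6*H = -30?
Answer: -6875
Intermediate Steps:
H = 5 (H = -1/6*(-30) = 5)
H - 86*80 = 5 - 86*80 = 5 - 6880 = -6875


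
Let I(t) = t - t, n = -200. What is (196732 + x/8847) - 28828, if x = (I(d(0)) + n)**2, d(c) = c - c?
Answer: 1485486688/8847 ≈ 1.6791e+5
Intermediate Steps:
d(c) = 0
I(t) = 0
x = 40000 (x = (0 - 200)**2 = (-200)**2 = 40000)
(196732 + x/8847) - 28828 = (196732 + 40000/8847) - 28828 = 1740528004/8847 - 28828 = 1485486688/8847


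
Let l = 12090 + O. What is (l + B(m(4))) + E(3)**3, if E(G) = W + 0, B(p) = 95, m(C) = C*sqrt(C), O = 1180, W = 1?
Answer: 13366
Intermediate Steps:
m(C) = C**(3/2)
E(G) = 1 (E(G) = 1 + 0 = 1)
l = 13270 (l = 12090 + 1180 = 13270)
(l + B(m(4))) + E(3)**3 = (13270 + 95) + 1**3 = 13365 + 1 = 13366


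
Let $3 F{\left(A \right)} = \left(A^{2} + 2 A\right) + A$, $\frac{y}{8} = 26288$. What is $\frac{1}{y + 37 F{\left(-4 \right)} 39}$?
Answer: $\frac{1}{212228} \approx 4.7119 \cdot 10^{-6}$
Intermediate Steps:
$y = 210304$ ($y = 8 \cdot 26288 = 210304$)
$F{\left(A \right)} = A + \frac{A^{2}}{3}$ ($F{\left(A \right)} = \frac{\left(A^{2} + 2 A\right) + A}{3} = \frac{A^{2} + 3 A}{3} = A + \frac{A^{2}}{3}$)
$\frac{1}{y + 37 F{\left(-4 \right)} 39} = \frac{1}{210304 + 37 \cdot \frac{1}{3} \left(-4\right) \left(3 - 4\right) 39} = \frac{1}{210304 + 37 \cdot \frac{1}{3} \left(-4\right) \left(-1\right) 39} = \frac{1}{210304 + 37 \cdot \frac{4}{3} \cdot 39} = \frac{1}{210304 + \frac{148}{3} \cdot 39} = \frac{1}{210304 + 1924} = \frac{1}{212228}$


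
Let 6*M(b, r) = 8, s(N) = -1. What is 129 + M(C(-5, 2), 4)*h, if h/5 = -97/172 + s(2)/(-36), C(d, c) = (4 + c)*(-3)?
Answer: 145619/1161 ≈ 125.43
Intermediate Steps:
C(d, c) = -12 - 3*c
M(b, r) = 4/3 (M(b, r) = (1/6)*8 = 4/3)
h = -2075/774 (h = 5*(-97/172 - 1/(-36)) = 5*(-97*1/172 - 1*(-1/36)) = 5*(-97/172 + 1/36) = 5*(-415/774) = -2075/774 ≈ -2.6809)
129 + M(C(-5, 2), 4)*h = 129 + (4/3)*(-2075/774) = 129 - 4150/1161 = 145619/1161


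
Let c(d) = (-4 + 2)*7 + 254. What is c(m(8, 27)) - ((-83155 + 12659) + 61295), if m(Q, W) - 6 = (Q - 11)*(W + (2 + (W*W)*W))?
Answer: 9441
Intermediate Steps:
m(Q, W) = 6 + (-11 + Q)*(2 + W + W³) (m(Q, W) = 6 + (Q - 11)*(W + (2 + (W*W)*W)) = 6 + (-11 + Q)*(W + (2 + W²*W)) = 6 + (-11 + Q)*(W + (2 + W³)) = 6 + (-11 + Q)*(2 + W + W³))
c(d) = 240 (c(d) = -2*7 + 254 = -14 + 254 = 240)
c(m(8, 27)) - ((-83155 + 12659) + 61295) = 240 - ((-83155 + 12659) + 61295) = 240 - (-70496 + 61295) = 240 - 1*(-9201) = 240 + 9201 = 9441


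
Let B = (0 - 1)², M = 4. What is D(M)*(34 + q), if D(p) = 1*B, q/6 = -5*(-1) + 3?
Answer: 82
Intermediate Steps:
B = 1 (B = (-1)² = 1)
q = 48 (q = 6*(-5*(-1) + 3) = 6*(5 + 3) = 6*8 = 48)
D(p) = 1 (D(p) = 1*1 = 1)
D(M)*(34 + q) = 1*(34 + 48) = 1*82 = 82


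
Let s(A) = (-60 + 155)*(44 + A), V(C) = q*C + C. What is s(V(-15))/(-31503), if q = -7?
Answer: -12730/31503 ≈ -0.40409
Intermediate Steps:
V(C) = -6*C (V(C) = -7*C + C = -6*C)
s(A) = 4180 + 95*A (s(A) = 95*(44 + A) = 4180 + 95*A)
s(V(-15))/(-31503) = (4180 + 95*(-6*(-15)))/(-31503) = (4180 + 95*90)*(-1/31503) = (4180 + 8550)*(-1/31503) = 12730*(-1/31503) = -12730/31503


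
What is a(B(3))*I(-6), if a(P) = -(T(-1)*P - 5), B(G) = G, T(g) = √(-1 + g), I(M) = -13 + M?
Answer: -95 + 57*I*√2 ≈ -95.0 + 80.61*I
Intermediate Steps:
a(P) = 5 - I*P*√2 (a(P) = -(√(-1 - 1)*P - 5) = -(√(-2)*P - 5) = -((I*√2)*P - 5) = -(I*P*√2 - 5) = -(-5 + I*P*√2) = 5 - I*P*√2)
a(B(3))*I(-6) = (5 - 1*I*3*√2)*(-13 - 6) = (5 - 3*I*√2)*(-19) = -95 + 57*I*√2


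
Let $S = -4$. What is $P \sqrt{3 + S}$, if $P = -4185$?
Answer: $- 4185 i \approx - 4185.0 i$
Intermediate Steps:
$P \sqrt{3 + S} = - 4185 \sqrt{3 - 4} = - 4185 \sqrt{-1} = - 4185 i$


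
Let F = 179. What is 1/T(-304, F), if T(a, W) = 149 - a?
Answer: 1/453 ≈ 0.0022075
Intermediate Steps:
1/T(-304, F) = 1/(149 - 1*(-304)) = 1/(149 + 304) = 1/453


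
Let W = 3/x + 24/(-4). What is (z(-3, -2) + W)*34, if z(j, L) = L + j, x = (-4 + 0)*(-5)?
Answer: -3689/10 ≈ -368.90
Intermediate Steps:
x = 20 (x = -4*(-5) = 20)
W = -117/20 (W = 3/20 + 24/(-4) = 3*(1/20) + 24*(-1/4) = 3/20 - 6 = -117/20 ≈ -5.8500)
(z(-3, -2) + W)*34 = ((-2 - 3) - 117/20)*34 = (-5 - 117/20)*34 = -217/20*34 = -3689/10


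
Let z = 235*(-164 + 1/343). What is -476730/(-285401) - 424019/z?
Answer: 47810184909367/3772711537985 ≈ 12.673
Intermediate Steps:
z = -13218985/343 (z = 235*(-164 + 1/343) = 235*(-56251/343) = -13218985/343 ≈ -38539.)
-476730/(-285401) - 424019/z = -476730/(-285401) - 424019/(-13218985/343) = -476730*(-1/285401) - 424019*(-343/13218985) = 476730/285401 + 145438517/13218985 = 47810184909367/3772711537985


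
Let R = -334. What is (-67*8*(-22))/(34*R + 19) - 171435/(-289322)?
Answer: -133466039/298185774 ≈ -0.44759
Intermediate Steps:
(-67*8*(-22))/(34*R + 19) - 171435/(-289322) = (-67*8*(-22))/(34*(-334) + 19) - 171435/(-289322) = (-536*(-22))/(-11356 + 19) - 171435*(-1/289322) = 11792/(-11337) + 15585/26302 = 11792*(-1/11337) + 15585/26302 = -11792/11337 + 15585/26302 = -133466039/298185774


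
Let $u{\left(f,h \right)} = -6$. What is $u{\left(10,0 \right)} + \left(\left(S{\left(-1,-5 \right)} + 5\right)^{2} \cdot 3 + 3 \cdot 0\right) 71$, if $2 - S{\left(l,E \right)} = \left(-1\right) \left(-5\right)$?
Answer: $846$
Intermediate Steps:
$S{\left(l,E \right)} = -3$ ($S{\left(l,E \right)} = 2 - \left(-1\right) \left(-5\right) = 2 - 5 = -3$)
$u{\left(10,0 \right)} + \left(\left(S{\left(-1,-5 \right)} + 5\right)^{2} \cdot 3 + 3 \cdot 0\right) 71 = -6 + \left(\left(-3 + 5\right)^{2} \cdot 3 + 3 \cdot 0\right) 71 = -6 + \left(2^{2} \cdot 3 + 0\right) 71 = -6 + \left(4 \cdot 3 + 0\right) 71 = -6 + \left(12 + 0\right) 71 = -6 + 12 \cdot 71 = -6 + 852 = 846$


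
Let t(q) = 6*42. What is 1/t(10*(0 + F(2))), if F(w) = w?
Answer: 1/252 ≈ 0.0039683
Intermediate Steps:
t(q) = 252
1/t(10*(0 + F(2))) = 1/252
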